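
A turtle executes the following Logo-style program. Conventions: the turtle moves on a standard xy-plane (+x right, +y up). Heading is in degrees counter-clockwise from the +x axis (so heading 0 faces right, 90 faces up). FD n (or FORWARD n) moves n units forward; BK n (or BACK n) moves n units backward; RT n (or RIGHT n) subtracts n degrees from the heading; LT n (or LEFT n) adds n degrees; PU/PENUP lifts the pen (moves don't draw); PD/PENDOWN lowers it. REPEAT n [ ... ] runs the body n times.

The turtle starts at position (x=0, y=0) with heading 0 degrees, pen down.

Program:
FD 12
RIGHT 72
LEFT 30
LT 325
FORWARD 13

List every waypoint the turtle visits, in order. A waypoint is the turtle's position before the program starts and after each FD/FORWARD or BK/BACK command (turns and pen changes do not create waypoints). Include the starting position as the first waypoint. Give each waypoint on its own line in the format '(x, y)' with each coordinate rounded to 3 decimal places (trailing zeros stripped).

Executing turtle program step by step:
Start: pos=(0,0), heading=0, pen down
FD 12: (0,0) -> (12,0) [heading=0, draw]
RT 72: heading 0 -> 288
LT 30: heading 288 -> 318
LT 325: heading 318 -> 283
FD 13: (12,0) -> (14.924,-12.667) [heading=283, draw]
Final: pos=(14.924,-12.667), heading=283, 2 segment(s) drawn
Waypoints (3 total):
(0, 0)
(12, 0)
(14.924, -12.667)

Answer: (0, 0)
(12, 0)
(14.924, -12.667)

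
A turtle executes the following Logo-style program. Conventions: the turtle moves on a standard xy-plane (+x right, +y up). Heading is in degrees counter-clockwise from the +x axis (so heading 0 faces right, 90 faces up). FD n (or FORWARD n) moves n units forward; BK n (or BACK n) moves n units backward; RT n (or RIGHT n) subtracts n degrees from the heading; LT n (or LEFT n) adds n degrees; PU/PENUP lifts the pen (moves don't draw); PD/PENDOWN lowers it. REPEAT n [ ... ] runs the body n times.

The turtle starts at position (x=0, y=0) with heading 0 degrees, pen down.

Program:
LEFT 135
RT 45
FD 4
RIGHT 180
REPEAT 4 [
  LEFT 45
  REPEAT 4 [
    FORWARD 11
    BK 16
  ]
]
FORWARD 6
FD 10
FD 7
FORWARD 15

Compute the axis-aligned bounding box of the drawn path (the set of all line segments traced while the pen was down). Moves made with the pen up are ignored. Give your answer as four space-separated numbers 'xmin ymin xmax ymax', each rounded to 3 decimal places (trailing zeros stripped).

Executing turtle program step by step:
Start: pos=(0,0), heading=0, pen down
LT 135: heading 0 -> 135
RT 45: heading 135 -> 90
FD 4: (0,0) -> (0,4) [heading=90, draw]
RT 180: heading 90 -> 270
REPEAT 4 [
  -- iteration 1/4 --
  LT 45: heading 270 -> 315
  REPEAT 4 [
    -- iteration 1/4 --
    FD 11: (0,4) -> (7.778,-3.778) [heading=315, draw]
    BK 16: (7.778,-3.778) -> (-3.536,7.536) [heading=315, draw]
    -- iteration 2/4 --
    FD 11: (-3.536,7.536) -> (4.243,-0.243) [heading=315, draw]
    BK 16: (4.243,-0.243) -> (-7.071,11.071) [heading=315, draw]
    -- iteration 3/4 --
    FD 11: (-7.071,11.071) -> (0.707,3.293) [heading=315, draw]
    BK 16: (0.707,3.293) -> (-10.607,14.607) [heading=315, draw]
    -- iteration 4/4 --
    FD 11: (-10.607,14.607) -> (-2.828,6.828) [heading=315, draw]
    BK 16: (-2.828,6.828) -> (-14.142,18.142) [heading=315, draw]
  ]
  -- iteration 2/4 --
  LT 45: heading 315 -> 0
  REPEAT 4 [
    -- iteration 1/4 --
    FD 11: (-14.142,18.142) -> (-3.142,18.142) [heading=0, draw]
    BK 16: (-3.142,18.142) -> (-19.142,18.142) [heading=0, draw]
    -- iteration 2/4 --
    FD 11: (-19.142,18.142) -> (-8.142,18.142) [heading=0, draw]
    BK 16: (-8.142,18.142) -> (-24.142,18.142) [heading=0, draw]
    -- iteration 3/4 --
    FD 11: (-24.142,18.142) -> (-13.142,18.142) [heading=0, draw]
    BK 16: (-13.142,18.142) -> (-29.142,18.142) [heading=0, draw]
    -- iteration 4/4 --
    FD 11: (-29.142,18.142) -> (-18.142,18.142) [heading=0, draw]
    BK 16: (-18.142,18.142) -> (-34.142,18.142) [heading=0, draw]
  ]
  -- iteration 3/4 --
  LT 45: heading 0 -> 45
  REPEAT 4 [
    -- iteration 1/4 --
    FD 11: (-34.142,18.142) -> (-26.364,25.92) [heading=45, draw]
    BK 16: (-26.364,25.92) -> (-37.678,14.607) [heading=45, draw]
    -- iteration 2/4 --
    FD 11: (-37.678,14.607) -> (-29.899,22.385) [heading=45, draw]
    BK 16: (-29.899,22.385) -> (-41.213,11.071) [heading=45, draw]
    -- iteration 3/4 --
    FD 11: (-41.213,11.071) -> (-33.435,18.849) [heading=45, draw]
    BK 16: (-33.435,18.849) -> (-44.749,7.536) [heading=45, draw]
    -- iteration 4/4 --
    FD 11: (-44.749,7.536) -> (-36.971,15.314) [heading=45, draw]
    BK 16: (-36.971,15.314) -> (-48.284,4) [heading=45, draw]
  ]
  -- iteration 4/4 --
  LT 45: heading 45 -> 90
  REPEAT 4 [
    -- iteration 1/4 --
    FD 11: (-48.284,4) -> (-48.284,15) [heading=90, draw]
    BK 16: (-48.284,15) -> (-48.284,-1) [heading=90, draw]
    -- iteration 2/4 --
    FD 11: (-48.284,-1) -> (-48.284,10) [heading=90, draw]
    BK 16: (-48.284,10) -> (-48.284,-6) [heading=90, draw]
    -- iteration 3/4 --
    FD 11: (-48.284,-6) -> (-48.284,5) [heading=90, draw]
    BK 16: (-48.284,5) -> (-48.284,-11) [heading=90, draw]
    -- iteration 4/4 --
    FD 11: (-48.284,-11) -> (-48.284,0) [heading=90, draw]
    BK 16: (-48.284,0) -> (-48.284,-16) [heading=90, draw]
  ]
]
FD 6: (-48.284,-16) -> (-48.284,-10) [heading=90, draw]
FD 10: (-48.284,-10) -> (-48.284,0) [heading=90, draw]
FD 7: (-48.284,0) -> (-48.284,7) [heading=90, draw]
FD 15: (-48.284,7) -> (-48.284,22) [heading=90, draw]
Final: pos=(-48.284,22), heading=90, 37 segment(s) drawn

Segment endpoints: x in {-48.284, -44.749, -41.213, -37.678, -36.971, -34.142, -33.435, -29.899, -29.142, -26.364, -24.142, -19.142, -18.142, -14.142, -13.142, -10.607, -8.142, -7.071, -3.536, -3.142, -2.828, 0, 0, 0.707, 4.243, 7.778}, y in {-16, -11, -10, -6, -3.778, -1, -0.243, 0, 3.293, 4, 5, 6.828, 7, 7.536, 10, 11.071, 14.607, 15, 15.314, 18.142, 18.849, 22, 22.385, 25.92}
xmin=-48.284, ymin=-16, xmax=7.778, ymax=25.92

Answer: -48.284 -16 7.778 25.92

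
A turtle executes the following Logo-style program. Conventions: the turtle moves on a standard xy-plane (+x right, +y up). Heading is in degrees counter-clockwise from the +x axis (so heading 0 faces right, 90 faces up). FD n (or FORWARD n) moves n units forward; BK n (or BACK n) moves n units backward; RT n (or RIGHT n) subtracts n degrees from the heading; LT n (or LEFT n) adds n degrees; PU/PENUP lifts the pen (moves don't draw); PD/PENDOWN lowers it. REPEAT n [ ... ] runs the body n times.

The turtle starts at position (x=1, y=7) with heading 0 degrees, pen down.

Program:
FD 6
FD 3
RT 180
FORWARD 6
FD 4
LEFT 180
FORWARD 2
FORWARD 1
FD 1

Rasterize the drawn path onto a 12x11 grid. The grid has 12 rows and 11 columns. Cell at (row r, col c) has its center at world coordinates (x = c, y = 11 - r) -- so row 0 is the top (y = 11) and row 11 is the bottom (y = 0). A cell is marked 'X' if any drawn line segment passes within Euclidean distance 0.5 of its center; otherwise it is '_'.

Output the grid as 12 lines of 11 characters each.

Answer: ___________
___________
___________
___________
XXXXXXXXXXX
___________
___________
___________
___________
___________
___________
___________

Derivation:
Segment 0: (1,7) -> (7,7)
Segment 1: (7,7) -> (10,7)
Segment 2: (10,7) -> (4,7)
Segment 3: (4,7) -> (0,7)
Segment 4: (0,7) -> (2,7)
Segment 5: (2,7) -> (3,7)
Segment 6: (3,7) -> (4,7)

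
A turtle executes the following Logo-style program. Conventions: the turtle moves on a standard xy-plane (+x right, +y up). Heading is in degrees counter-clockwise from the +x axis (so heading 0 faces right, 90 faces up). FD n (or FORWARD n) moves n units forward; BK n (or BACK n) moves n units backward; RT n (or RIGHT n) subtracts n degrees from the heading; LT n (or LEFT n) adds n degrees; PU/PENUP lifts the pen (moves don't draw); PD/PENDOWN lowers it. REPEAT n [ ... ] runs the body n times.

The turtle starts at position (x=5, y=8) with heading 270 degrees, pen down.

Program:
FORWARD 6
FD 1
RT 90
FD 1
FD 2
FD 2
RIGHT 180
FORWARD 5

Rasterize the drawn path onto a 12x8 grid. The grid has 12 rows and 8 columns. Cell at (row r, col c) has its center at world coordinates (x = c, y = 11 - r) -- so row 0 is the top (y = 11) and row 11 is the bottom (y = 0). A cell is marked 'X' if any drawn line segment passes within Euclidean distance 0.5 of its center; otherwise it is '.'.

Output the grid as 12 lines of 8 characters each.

Answer: ........
........
........
.....X..
.....X..
.....X..
.....X..
.....X..
.....X..
.....X..
XXXXXX..
........

Derivation:
Segment 0: (5,8) -> (5,2)
Segment 1: (5,2) -> (5,1)
Segment 2: (5,1) -> (4,1)
Segment 3: (4,1) -> (2,1)
Segment 4: (2,1) -> (-0,1)
Segment 5: (-0,1) -> (5,1)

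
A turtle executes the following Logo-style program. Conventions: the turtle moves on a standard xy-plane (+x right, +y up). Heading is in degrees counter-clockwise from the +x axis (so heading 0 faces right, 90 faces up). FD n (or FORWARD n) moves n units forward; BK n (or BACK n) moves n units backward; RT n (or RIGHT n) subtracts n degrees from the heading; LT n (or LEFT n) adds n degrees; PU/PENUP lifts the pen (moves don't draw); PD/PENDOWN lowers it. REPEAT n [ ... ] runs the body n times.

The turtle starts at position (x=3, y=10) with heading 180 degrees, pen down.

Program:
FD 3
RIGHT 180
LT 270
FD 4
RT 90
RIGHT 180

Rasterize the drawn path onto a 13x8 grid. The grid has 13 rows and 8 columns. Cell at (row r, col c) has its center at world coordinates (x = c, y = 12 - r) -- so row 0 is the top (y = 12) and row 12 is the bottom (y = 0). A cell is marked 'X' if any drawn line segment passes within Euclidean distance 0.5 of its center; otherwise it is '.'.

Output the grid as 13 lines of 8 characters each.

Answer: ........
........
XXXX....
X.......
X.......
X.......
X.......
........
........
........
........
........
........

Derivation:
Segment 0: (3,10) -> (0,10)
Segment 1: (0,10) -> (-0,6)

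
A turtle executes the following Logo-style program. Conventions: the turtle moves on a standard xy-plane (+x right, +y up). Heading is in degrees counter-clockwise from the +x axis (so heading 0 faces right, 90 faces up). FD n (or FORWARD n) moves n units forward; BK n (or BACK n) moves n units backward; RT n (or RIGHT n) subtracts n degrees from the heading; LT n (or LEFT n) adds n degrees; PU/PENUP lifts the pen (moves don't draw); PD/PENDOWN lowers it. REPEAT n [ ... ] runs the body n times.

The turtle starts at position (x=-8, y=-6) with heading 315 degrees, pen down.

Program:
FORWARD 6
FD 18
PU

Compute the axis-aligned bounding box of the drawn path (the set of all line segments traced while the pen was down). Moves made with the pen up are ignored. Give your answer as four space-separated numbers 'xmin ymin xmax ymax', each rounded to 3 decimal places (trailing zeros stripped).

Executing turtle program step by step:
Start: pos=(-8,-6), heading=315, pen down
FD 6: (-8,-6) -> (-3.757,-10.243) [heading=315, draw]
FD 18: (-3.757,-10.243) -> (8.971,-22.971) [heading=315, draw]
PU: pen up
Final: pos=(8.971,-22.971), heading=315, 2 segment(s) drawn

Segment endpoints: x in {-8, -3.757, 8.971}, y in {-22.971, -10.243, -6}
xmin=-8, ymin=-22.971, xmax=8.971, ymax=-6

Answer: -8 -22.971 8.971 -6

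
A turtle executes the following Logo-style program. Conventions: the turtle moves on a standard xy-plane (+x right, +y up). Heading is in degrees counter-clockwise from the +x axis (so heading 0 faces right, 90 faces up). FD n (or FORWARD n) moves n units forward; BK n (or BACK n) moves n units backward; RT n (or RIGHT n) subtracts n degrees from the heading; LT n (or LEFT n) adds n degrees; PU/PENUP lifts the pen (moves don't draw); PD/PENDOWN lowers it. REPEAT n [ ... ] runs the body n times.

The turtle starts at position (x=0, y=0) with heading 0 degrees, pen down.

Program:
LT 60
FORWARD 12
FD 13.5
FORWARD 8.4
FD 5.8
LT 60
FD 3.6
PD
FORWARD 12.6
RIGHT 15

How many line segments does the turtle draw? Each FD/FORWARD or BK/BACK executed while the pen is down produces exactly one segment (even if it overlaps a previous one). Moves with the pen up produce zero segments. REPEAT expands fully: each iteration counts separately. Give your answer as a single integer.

Answer: 6

Derivation:
Executing turtle program step by step:
Start: pos=(0,0), heading=0, pen down
LT 60: heading 0 -> 60
FD 12: (0,0) -> (6,10.392) [heading=60, draw]
FD 13.5: (6,10.392) -> (12.75,22.084) [heading=60, draw]
FD 8.4: (12.75,22.084) -> (16.95,29.358) [heading=60, draw]
FD 5.8: (16.95,29.358) -> (19.85,34.381) [heading=60, draw]
LT 60: heading 60 -> 120
FD 3.6: (19.85,34.381) -> (18.05,37.499) [heading=120, draw]
PD: pen down
FD 12.6: (18.05,37.499) -> (11.75,48.411) [heading=120, draw]
RT 15: heading 120 -> 105
Final: pos=(11.75,48.411), heading=105, 6 segment(s) drawn
Segments drawn: 6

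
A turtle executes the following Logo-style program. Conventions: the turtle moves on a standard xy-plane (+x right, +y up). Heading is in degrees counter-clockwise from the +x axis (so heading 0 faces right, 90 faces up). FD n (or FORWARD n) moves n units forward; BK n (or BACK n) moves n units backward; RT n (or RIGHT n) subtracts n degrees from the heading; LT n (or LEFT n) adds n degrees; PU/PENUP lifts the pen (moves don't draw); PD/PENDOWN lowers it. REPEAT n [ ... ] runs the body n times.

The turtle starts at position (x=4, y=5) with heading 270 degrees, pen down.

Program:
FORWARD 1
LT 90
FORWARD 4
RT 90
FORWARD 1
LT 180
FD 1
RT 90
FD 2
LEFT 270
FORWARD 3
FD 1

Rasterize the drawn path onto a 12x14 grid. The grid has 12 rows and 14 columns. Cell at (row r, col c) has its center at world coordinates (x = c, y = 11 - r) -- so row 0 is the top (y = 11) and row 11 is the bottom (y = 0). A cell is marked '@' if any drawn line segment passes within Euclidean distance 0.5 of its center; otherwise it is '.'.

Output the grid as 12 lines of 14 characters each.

Answer: ..............
..............
..............
..............
..............
..............
....@.........
....@@@@@@@...
........@.@...
..........@...
..........@...
..........@...

Derivation:
Segment 0: (4,5) -> (4,4)
Segment 1: (4,4) -> (8,4)
Segment 2: (8,4) -> (8,3)
Segment 3: (8,3) -> (8,4)
Segment 4: (8,4) -> (10,4)
Segment 5: (10,4) -> (10,1)
Segment 6: (10,1) -> (10,-0)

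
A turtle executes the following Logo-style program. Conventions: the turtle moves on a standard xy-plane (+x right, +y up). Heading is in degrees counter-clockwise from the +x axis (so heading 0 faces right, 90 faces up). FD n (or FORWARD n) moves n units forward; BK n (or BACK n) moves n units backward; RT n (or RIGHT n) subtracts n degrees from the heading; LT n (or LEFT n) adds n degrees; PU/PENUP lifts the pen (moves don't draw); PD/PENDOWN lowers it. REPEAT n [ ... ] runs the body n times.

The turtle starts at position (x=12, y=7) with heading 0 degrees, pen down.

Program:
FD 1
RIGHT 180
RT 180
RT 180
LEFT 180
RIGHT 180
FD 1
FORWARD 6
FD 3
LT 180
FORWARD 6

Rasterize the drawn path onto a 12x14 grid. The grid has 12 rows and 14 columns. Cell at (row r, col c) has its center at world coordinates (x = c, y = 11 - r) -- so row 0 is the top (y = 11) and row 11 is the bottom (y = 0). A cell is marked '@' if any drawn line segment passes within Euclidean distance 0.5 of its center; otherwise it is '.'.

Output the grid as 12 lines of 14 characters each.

Segment 0: (12,7) -> (13,7)
Segment 1: (13,7) -> (12,7)
Segment 2: (12,7) -> (6,7)
Segment 3: (6,7) -> (3,7)
Segment 4: (3,7) -> (9,7)

Answer: ..............
..............
..............
..............
...@@@@@@@@@@@
..............
..............
..............
..............
..............
..............
..............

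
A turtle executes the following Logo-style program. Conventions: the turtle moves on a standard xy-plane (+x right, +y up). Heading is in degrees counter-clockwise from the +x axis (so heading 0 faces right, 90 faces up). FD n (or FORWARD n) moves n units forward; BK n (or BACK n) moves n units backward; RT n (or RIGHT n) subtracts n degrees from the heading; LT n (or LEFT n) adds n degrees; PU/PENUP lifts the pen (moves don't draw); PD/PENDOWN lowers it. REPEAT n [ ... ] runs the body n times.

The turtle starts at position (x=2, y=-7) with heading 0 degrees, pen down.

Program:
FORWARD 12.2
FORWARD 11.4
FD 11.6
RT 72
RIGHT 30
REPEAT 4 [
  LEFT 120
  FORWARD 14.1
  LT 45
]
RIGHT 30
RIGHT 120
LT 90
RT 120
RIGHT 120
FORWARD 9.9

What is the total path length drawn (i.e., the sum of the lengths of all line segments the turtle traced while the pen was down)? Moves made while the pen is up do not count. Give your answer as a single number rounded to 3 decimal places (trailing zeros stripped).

Executing turtle program step by step:
Start: pos=(2,-7), heading=0, pen down
FD 12.2: (2,-7) -> (14.2,-7) [heading=0, draw]
FD 11.4: (14.2,-7) -> (25.6,-7) [heading=0, draw]
FD 11.6: (25.6,-7) -> (37.2,-7) [heading=0, draw]
RT 72: heading 0 -> 288
RT 30: heading 288 -> 258
REPEAT 4 [
  -- iteration 1/4 --
  LT 120: heading 258 -> 18
  FD 14.1: (37.2,-7) -> (50.61,-2.643) [heading=18, draw]
  LT 45: heading 18 -> 63
  -- iteration 2/4 --
  LT 120: heading 63 -> 183
  FD 14.1: (50.61,-2.643) -> (36.529,-3.381) [heading=183, draw]
  LT 45: heading 183 -> 228
  -- iteration 3/4 --
  LT 120: heading 228 -> 348
  FD 14.1: (36.529,-3.381) -> (50.321,-6.312) [heading=348, draw]
  LT 45: heading 348 -> 33
  -- iteration 4/4 --
  LT 120: heading 33 -> 153
  FD 14.1: (50.321,-6.312) -> (37.758,0.089) [heading=153, draw]
  LT 45: heading 153 -> 198
]
RT 30: heading 198 -> 168
RT 120: heading 168 -> 48
LT 90: heading 48 -> 138
RT 120: heading 138 -> 18
RT 120: heading 18 -> 258
FD 9.9: (37.758,0.089) -> (35.7,-9.595) [heading=258, draw]
Final: pos=(35.7,-9.595), heading=258, 8 segment(s) drawn

Segment lengths:
  seg 1: (2,-7) -> (14.2,-7), length = 12.2
  seg 2: (14.2,-7) -> (25.6,-7), length = 11.4
  seg 3: (25.6,-7) -> (37.2,-7), length = 11.6
  seg 4: (37.2,-7) -> (50.61,-2.643), length = 14.1
  seg 5: (50.61,-2.643) -> (36.529,-3.381), length = 14.1
  seg 6: (36.529,-3.381) -> (50.321,-6.312), length = 14.1
  seg 7: (50.321,-6.312) -> (37.758,0.089), length = 14.1
  seg 8: (37.758,0.089) -> (35.7,-9.595), length = 9.9
Total = 101.5

Answer: 101.5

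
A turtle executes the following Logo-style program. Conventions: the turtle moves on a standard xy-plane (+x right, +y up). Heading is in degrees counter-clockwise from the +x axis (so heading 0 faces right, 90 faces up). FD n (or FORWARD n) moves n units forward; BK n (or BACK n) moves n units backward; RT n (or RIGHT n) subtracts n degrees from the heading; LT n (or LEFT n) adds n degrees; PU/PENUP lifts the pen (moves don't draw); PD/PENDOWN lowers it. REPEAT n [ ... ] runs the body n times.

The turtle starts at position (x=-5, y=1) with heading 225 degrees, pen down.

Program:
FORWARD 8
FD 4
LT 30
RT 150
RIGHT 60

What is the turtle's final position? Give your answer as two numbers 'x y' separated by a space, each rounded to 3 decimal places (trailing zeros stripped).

Executing turtle program step by step:
Start: pos=(-5,1), heading=225, pen down
FD 8: (-5,1) -> (-10.657,-4.657) [heading=225, draw]
FD 4: (-10.657,-4.657) -> (-13.485,-7.485) [heading=225, draw]
LT 30: heading 225 -> 255
RT 150: heading 255 -> 105
RT 60: heading 105 -> 45
Final: pos=(-13.485,-7.485), heading=45, 2 segment(s) drawn

Answer: -13.485 -7.485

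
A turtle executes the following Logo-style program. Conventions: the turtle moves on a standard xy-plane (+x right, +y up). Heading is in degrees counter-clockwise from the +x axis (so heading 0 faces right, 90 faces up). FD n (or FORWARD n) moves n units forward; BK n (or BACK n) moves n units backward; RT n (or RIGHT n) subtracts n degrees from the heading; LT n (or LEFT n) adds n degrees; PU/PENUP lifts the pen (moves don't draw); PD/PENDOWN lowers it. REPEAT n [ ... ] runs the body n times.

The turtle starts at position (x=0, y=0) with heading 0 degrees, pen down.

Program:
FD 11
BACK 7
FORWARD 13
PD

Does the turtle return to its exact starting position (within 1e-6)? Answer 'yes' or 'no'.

Executing turtle program step by step:
Start: pos=(0,0), heading=0, pen down
FD 11: (0,0) -> (11,0) [heading=0, draw]
BK 7: (11,0) -> (4,0) [heading=0, draw]
FD 13: (4,0) -> (17,0) [heading=0, draw]
PD: pen down
Final: pos=(17,0), heading=0, 3 segment(s) drawn

Start position: (0, 0)
Final position: (17, 0)
Distance = 17; >= 1e-6 -> NOT closed

Answer: no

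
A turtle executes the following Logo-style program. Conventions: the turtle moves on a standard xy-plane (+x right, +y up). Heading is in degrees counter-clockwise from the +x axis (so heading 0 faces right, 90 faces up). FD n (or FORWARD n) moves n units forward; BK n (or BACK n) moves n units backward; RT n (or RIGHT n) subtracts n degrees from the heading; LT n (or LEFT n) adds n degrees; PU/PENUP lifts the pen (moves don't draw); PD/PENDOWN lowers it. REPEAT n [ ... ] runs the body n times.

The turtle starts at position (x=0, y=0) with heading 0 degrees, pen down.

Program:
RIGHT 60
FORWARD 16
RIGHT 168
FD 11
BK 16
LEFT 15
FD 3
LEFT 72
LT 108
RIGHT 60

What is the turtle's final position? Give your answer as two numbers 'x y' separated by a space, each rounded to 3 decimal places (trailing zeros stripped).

Answer: 8.83 -15.938

Derivation:
Executing turtle program step by step:
Start: pos=(0,0), heading=0, pen down
RT 60: heading 0 -> 300
FD 16: (0,0) -> (8,-13.856) [heading=300, draw]
RT 168: heading 300 -> 132
FD 11: (8,-13.856) -> (0.64,-5.682) [heading=132, draw]
BK 16: (0.64,-5.682) -> (11.346,-17.572) [heading=132, draw]
LT 15: heading 132 -> 147
FD 3: (11.346,-17.572) -> (8.83,-15.938) [heading=147, draw]
LT 72: heading 147 -> 219
LT 108: heading 219 -> 327
RT 60: heading 327 -> 267
Final: pos=(8.83,-15.938), heading=267, 4 segment(s) drawn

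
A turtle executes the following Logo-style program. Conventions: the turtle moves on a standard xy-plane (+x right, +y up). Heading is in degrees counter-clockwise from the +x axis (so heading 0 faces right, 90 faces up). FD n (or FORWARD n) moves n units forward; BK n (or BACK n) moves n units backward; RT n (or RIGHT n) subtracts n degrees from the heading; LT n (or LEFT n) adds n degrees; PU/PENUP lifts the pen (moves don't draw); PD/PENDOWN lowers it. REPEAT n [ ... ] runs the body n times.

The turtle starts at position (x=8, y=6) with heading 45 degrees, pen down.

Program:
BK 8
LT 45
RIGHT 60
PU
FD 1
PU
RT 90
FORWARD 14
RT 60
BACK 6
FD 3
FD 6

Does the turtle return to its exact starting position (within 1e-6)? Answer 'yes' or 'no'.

Executing turtle program step by step:
Start: pos=(8,6), heading=45, pen down
BK 8: (8,6) -> (2.343,0.343) [heading=45, draw]
LT 45: heading 45 -> 90
RT 60: heading 90 -> 30
PU: pen up
FD 1: (2.343,0.343) -> (3.209,0.843) [heading=30, move]
PU: pen up
RT 90: heading 30 -> 300
FD 14: (3.209,0.843) -> (10.209,-11.281) [heading=300, move]
RT 60: heading 300 -> 240
BK 6: (10.209,-11.281) -> (13.209,-6.085) [heading=240, move]
FD 3: (13.209,-6.085) -> (11.709,-8.683) [heading=240, move]
FD 6: (11.709,-8.683) -> (8.709,-13.879) [heading=240, move]
Final: pos=(8.709,-13.879), heading=240, 1 segment(s) drawn

Start position: (8, 6)
Final position: (8.709, -13.879)
Distance = 19.892; >= 1e-6 -> NOT closed

Answer: no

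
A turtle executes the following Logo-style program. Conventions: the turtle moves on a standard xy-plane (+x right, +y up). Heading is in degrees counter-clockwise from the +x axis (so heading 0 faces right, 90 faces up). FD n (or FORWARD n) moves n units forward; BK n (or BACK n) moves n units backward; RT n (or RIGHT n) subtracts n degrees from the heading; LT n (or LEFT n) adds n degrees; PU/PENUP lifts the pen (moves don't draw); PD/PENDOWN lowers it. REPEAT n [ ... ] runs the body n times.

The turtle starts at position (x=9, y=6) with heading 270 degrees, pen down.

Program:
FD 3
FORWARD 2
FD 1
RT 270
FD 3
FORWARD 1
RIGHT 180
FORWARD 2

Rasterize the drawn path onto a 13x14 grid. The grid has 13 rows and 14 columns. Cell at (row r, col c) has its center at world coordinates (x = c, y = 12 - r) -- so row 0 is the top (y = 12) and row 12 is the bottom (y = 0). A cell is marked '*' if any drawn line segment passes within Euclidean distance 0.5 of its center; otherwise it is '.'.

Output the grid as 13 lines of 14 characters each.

Answer: ..............
..............
..............
..............
..............
..............
.........*....
.........*....
.........*....
.........*....
.........*....
.........*....
.........*****

Derivation:
Segment 0: (9,6) -> (9,3)
Segment 1: (9,3) -> (9,1)
Segment 2: (9,1) -> (9,0)
Segment 3: (9,0) -> (12,0)
Segment 4: (12,0) -> (13,0)
Segment 5: (13,0) -> (11,-0)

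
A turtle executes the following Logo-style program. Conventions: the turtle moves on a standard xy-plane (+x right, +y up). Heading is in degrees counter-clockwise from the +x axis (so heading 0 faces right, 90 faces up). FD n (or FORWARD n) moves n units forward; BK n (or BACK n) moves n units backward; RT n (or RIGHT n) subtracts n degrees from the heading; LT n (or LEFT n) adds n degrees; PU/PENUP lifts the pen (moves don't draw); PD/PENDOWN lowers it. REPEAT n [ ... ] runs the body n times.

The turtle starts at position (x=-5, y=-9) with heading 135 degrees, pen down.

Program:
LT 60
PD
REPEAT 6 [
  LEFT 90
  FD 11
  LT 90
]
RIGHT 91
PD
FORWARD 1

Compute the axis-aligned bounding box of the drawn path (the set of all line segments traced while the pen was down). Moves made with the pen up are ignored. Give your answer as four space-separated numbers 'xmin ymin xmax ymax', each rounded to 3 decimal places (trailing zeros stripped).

Executing turtle program step by step:
Start: pos=(-5,-9), heading=135, pen down
LT 60: heading 135 -> 195
PD: pen down
REPEAT 6 [
  -- iteration 1/6 --
  LT 90: heading 195 -> 285
  FD 11: (-5,-9) -> (-2.153,-19.625) [heading=285, draw]
  LT 90: heading 285 -> 15
  -- iteration 2/6 --
  LT 90: heading 15 -> 105
  FD 11: (-2.153,-19.625) -> (-5,-9) [heading=105, draw]
  LT 90: heading 105 -> 195
  -- iteration 3/6 --
  LT 90: heading 195 -> 285
  FD 11: (-5,-9) -> (-2.153,-19.625) [heading=285, draw]
  LT 90: heading 285 -> 15
  -- iteration 4/6 --
  LT 90: heading 15 -> 105
  FD 11: (-2.153,-19.625) -> (-5,-9) [heading=105, draw]
  LT 90: heading 105 -> 195
  -- iteration 5/6 --
  LT 90: heading 195 -> 285
  FD 11: (-5,-9) -> (-2.153,-19.625) [heading=285, draw]
  LT 90: heading 285 -> 15
  -- iteration 6/6 --
  LT 90: heading 15 -> 105
  FD 11: (-2.153,-19.625) -> (-5,-9) [heading=105, draw]
  LT 90: heading 105 -> 195
]
RT 91: heading 195 -> 104
PD: pen down
FD 1: (-5,-9) -> (-5.242,-8.03) [heading=104, draw]
Final: pos=(-5.242,-8.03), heading=104, 7 segment(s) drawn

Segment endpoints: x in {-5.242, -5, -5, -5, -5, -2.153, -2.153, -2.153}, y in {-19.625, -9, -9, -8.03}
xmin=-5.242, ymin=-19.625, xmax=-2.153, ymax=-8.03

Answer: -5.242 -19.625 -2.153 -8.03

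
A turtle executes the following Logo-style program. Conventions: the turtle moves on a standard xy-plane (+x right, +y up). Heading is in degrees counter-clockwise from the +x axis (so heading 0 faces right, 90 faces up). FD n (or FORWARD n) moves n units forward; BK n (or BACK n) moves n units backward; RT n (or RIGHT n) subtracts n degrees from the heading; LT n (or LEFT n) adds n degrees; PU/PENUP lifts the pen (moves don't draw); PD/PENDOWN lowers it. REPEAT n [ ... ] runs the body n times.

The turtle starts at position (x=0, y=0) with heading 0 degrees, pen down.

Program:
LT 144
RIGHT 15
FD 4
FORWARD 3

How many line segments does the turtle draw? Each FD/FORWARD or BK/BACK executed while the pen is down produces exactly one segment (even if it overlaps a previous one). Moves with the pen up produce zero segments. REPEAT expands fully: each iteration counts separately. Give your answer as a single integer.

Executing turtle program step by step:
Start: pos=(0,0), heading=0, pen down
LT 144: heading 0 -> 144
RT 15: heading 144 -> 129
FD 4: (0,0) -> (-2.517,3.109) [heading=129, draw]
FD 3: (-2.517,3.109) -> (-4.405,5.44) [heading=129, draw]
Final: pos=(-4.405,5.44), heading=129, 2 segment(s) drawn
Segments drawn: 2

Answer: 2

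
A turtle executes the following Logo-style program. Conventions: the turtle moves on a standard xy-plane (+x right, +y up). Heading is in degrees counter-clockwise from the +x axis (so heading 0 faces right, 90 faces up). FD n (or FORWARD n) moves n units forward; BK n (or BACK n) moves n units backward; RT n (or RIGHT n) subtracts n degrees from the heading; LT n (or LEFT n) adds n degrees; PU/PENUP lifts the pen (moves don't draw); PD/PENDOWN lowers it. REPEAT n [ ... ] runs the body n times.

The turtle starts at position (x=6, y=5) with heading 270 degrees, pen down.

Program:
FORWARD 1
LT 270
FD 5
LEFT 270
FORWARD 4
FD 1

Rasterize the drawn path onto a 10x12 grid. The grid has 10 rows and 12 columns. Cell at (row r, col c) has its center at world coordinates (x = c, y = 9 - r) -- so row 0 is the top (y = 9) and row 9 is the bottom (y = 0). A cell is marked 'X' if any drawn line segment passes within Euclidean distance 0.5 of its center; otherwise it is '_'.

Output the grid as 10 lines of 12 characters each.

Answer: _X__________
_X__________
_X__________
_X__________
_X____X_____
_XXXXXX_____
____________
____________
____________
____________

Derivation:
Segment 0: (6,5) -> (6,4)
Segment 1: (6,4) -> (1,4)
Segment 2: (1,4) -> (1,8)
Segment 3: (1,8) -> (1,9)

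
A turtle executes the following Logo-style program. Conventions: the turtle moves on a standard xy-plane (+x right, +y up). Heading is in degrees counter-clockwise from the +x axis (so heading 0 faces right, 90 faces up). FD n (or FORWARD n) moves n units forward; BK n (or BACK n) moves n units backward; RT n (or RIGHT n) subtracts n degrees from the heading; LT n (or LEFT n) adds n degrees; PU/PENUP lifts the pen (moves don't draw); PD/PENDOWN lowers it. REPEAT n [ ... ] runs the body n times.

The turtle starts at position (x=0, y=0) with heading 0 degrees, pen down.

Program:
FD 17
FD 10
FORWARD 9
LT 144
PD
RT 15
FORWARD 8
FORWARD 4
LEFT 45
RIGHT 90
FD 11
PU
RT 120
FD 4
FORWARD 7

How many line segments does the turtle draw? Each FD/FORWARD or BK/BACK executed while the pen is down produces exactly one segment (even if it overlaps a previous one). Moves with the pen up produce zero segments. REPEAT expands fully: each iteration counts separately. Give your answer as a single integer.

Executing turtle program step by step:
Start: pos=(0,0), heading=0, pen down
FD 17: (0,0) -> (17,0) [heading=0, draw]
FD 10: (17,0) -> (27,0) [heading=0, draw]
FD 9: (27,0) -> (36,0) [heading=0, draw]
LT 144: heading 0 -> 144
PD: pen down
RT 15: heading 144 -> 129
FD 8: (36,0) -> (30.965,6.217) [heading=129, draw]
FD 4: (30.965,6.217) -> (28.448,9.326) [heading=129, draw]
LT 45: heading 129 -> 174
RT 90: heading 174 -> 84
FD 11: (28.448,9.326) -> (29.598,20.265) [heading=84, draw]
PU: pen up
RT 120: heading 84 -> 324
FD 4: (29.598,20.265) -> (32.834,17.914) [heading=324, move]
FD 7: (32.834,17.914) -> (38.497,13.8) [heading=324, move]
Final: pos=(38.497,13.8), heading=324, 6 segment(s) drawn
Segments drawn: 6

Answer: 6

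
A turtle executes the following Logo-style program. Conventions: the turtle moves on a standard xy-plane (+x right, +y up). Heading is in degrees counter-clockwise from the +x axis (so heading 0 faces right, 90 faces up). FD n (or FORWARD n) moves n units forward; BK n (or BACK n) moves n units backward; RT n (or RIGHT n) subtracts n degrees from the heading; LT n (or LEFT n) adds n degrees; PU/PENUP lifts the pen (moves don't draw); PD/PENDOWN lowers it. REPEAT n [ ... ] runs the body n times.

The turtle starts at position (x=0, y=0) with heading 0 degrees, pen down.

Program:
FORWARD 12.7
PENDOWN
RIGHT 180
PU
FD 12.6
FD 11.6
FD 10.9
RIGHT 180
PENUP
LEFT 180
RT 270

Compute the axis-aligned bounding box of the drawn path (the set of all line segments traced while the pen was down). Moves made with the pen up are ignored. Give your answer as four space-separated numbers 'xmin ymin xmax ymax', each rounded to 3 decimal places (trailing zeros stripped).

Executing turtle program step by step:
Start: pos=(0,0), heading=0, pen down
FD 12.7: (0,0) -> (12.7,0) [heading=0, draw]
PD: pen down
RT 180: heading 0 -> 180
PU: pen up
FD 12.6: (12.7,0) -> (0.1,0) [heading=180, move]
FD 11.6: (0.1,0) -> (-11.5,0) [heading=180, move]
FD 10.9: (-11.5,0) -> (-22.4,0) [heading=180, move]
RT 180: heading 180 -> 0
PU: pen up
LT 180: heading 0 -> 180
RT 270: heading 180 -> 270
Final: pos=(-22.4,0), heading=270, 1 segment(s) drawn

Segment endpoints: x in {0, 12.7}, y in {0}
xmin=0, ymin=0, xmax=12.7, ymax=0

Answer: 0 0 12.7 0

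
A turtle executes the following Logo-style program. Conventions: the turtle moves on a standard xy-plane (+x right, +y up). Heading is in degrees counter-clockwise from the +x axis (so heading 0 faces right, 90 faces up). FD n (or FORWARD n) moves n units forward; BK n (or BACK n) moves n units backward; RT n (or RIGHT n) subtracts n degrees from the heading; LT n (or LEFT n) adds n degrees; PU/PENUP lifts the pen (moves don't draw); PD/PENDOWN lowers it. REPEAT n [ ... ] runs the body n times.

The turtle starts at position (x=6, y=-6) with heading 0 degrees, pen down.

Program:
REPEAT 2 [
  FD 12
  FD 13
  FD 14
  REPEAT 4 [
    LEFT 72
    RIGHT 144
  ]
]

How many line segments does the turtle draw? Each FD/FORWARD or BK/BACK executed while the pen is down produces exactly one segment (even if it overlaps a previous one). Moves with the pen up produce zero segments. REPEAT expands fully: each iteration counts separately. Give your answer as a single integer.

Executing turtle program step by step:
Start: pos=(6,-6), heading=0, pen down
REPEAT 2 [
  -- iteration 1/2 --
  FD 12: (6,-6) -> (18,-6) [heading=0, draw]
  FD 13: (18,-6) -> (31,-6) [heading=0, draw]
  FD 14: (31,-6) -> (45,-6) [heading=0, draw]
  REPEAT 4 [
    -- iteration 1/4 --
    LT 72: heading 0 -> 72
    RT 144: heading 72 -> 288
    -- iteration 2/4 --
    LT 72: heading 288 -> 0
    RT 144: heading 0 -> 216
    -- iteration 3/4 --
    LT 72: heading 216 -> 288
    RT 144: heading 288 -> 144
    -- iteration 4/4 --
    LT 72: heading 144 -> 216
    RT 144: heading 216 -> 72
  ]
  -- iteration 2/2 --
  FD 12: (45,-6) -> (48.708,5.413) [heading=72, draw]
  FD 13: (48.708,5.413) -> (52.725,17.776) [heading=72, draw]
  FD 14: (52.725,17.776) -> (57.052,31.091) [heading=72, draw]
  REPEAT 4 [
    -- iteration 1/4 --
    LT 72: heading 72 -> 144
    RT 144: heading 144 -> 0
    -- iteration 2/4 --
    LT 72: heading 0 -> 72
    RT 144: heading 72 -> 288
    -- iteration 3/4 --
    LT 72: heading 288 -> 0
    RT 144: heading 0 -> 216
    -- iteration 4/4 --
    LT 72: heading 216 -> 288
    RT 144: heading 288 -> 144
  ]
]
Final: pos=(57.052,31.091), heading=144, 6 segment(s) drawn
Segments drawn: 6

Answer: 6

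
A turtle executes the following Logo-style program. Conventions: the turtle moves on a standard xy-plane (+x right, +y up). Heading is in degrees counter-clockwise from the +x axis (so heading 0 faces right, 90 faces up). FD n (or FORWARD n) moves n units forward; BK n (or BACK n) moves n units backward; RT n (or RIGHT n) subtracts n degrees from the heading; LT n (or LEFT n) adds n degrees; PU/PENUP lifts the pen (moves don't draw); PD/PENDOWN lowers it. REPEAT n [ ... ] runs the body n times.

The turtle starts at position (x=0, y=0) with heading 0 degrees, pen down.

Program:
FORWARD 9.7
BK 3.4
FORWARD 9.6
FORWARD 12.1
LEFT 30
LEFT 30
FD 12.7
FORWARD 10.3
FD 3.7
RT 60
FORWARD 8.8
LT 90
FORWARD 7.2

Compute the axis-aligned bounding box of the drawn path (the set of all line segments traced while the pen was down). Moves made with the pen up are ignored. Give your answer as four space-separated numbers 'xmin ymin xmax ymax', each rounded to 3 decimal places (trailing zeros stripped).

Executing turtle program step by step:
Start: pos=(0,0), heading=0, pen down
FD 9.7: (0,0) -> (9.7,0) [heading=0, draw]
BK 3.4: (9.7,0) -> (6.3,0) [heading=0, draw]
FD 9.6: (6.3,0) -> (15.9,0) [heading=0, draw]
FD 12.1: (15.9,0) -> (28,0) [heading=0, draw]
LT 30: heading 0 -> 30
LT 30: heading 30 -> 60
FD 12.7: (28,0) -> (34.35,10.999) [heading=60, draw]
FD 10.3: (34.35,10.999) -> (39.5,19.919) [heading=60, draw]
FD 3.7: (39.5,19.919) -> (41.35,23.123) [heading=60, draw]
RT 60: heading 60 -> 0
FD 8.8: (41.35,23.123) -> (50.15,23.123) [heading=0, draw]
LT 90: heading 0 -> 90
FD 7.2: (50.15,23.123) -> (50.15,30.323) [heading=90, draw]
Final: pos=(50.15,30.323), heading=90, 9 segment(s) drawn

Segment endpoints: x in {0, 6.3, 9.7, 15.9, 28, 34.35, 39.5, 41.35, 50.15}, y in {0, 10.999, 19.919, 23.123, 30.323}
xmin=0, ymin=0, xmax=50.15, ymax=30.323

Answer: 0 0 50.15 30.323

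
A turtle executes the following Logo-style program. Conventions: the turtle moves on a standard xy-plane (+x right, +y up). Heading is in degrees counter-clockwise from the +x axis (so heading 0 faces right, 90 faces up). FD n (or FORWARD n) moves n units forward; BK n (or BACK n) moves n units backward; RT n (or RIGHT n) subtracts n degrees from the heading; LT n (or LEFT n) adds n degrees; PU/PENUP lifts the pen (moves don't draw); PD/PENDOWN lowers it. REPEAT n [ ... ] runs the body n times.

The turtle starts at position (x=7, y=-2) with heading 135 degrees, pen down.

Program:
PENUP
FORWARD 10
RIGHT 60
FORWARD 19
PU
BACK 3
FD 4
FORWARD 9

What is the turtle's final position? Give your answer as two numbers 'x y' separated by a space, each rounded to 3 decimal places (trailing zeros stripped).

Executing turtle program step by step:
Start: pos=(7,-2), heading=135, pen down
PU: pen up
FD 10: (7,-2) -> (-0.071,5.071) [heading=135, move]
RT 60: heading 135 -> 75
FD 19: (-0.071,5.071) -> (4.846,23.424) [heading=75, move]
PU: pen up
BK 3: (4.846,23.424) -> (4.07,20.526) [heading=75, move]
FD 4: (4.07,20.526) -> (5.105,24.39) [heading=75, move]
FD 9: (5.105,24.39) -> (7.435,33.083) [heading=75, move]
Final: pos=(7.435,33.083), heading=75, 0 segment(s) drawn

Answer: 7.435 33.083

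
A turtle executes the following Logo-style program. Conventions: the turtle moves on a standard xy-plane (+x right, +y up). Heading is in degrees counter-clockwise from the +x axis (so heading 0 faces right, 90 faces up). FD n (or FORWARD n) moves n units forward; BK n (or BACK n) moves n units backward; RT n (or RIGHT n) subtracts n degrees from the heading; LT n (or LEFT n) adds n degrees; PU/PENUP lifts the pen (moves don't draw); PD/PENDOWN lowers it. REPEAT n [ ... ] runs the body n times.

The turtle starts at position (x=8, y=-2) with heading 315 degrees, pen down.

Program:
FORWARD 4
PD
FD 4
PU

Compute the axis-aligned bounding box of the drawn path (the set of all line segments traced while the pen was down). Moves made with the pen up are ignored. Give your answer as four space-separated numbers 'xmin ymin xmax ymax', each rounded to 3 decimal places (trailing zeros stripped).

Answer: 8 -7.657 13.657 -2

Derivation:
Executing turtle program step by step:
Start: pos=(8,-2), heading=315, pen down
FD 4: (8,-2) -> (10.828,-4.828) [heading=315, draw]
PD: pen down
FD 4: (10.828,-4.828) -> (13.657,-7.657) [heading=315, draw]
PU: pen up
Final: pos=(13.657,-7.657), heading=315, 2 segment(s) drawn

Segment endpoints: x in {8, 10.828, 13.657}, y in {-7.657, -4.828, -2}
xmin=8, ymin=-7.657, xmax=13.657, ymax=-2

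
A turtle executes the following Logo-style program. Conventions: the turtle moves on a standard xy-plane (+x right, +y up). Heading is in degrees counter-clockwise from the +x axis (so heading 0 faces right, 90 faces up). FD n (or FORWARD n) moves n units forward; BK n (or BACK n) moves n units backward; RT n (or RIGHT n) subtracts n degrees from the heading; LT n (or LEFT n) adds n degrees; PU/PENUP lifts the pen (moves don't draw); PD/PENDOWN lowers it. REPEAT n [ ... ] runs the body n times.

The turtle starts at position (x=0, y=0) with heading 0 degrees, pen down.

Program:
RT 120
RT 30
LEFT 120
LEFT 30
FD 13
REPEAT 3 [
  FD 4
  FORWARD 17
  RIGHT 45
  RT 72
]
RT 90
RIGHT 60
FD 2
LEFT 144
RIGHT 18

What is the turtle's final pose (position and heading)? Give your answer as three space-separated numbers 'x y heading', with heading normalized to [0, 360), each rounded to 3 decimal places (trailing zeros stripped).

Executing turtle program step by step:
Start: pos=(0,0), heading=0, pen down
RT 120: heading 0 -> 240
RT 30: heading 240 -> 210
LT 120: heading 210 -> 330
LT 30: heading 330 -> 0
FD 13: (0,0) -> (13,0) [heading=0, draw]
REPEAT 3 [
  -- iteration 1/3 --
  FD 4: (13,0) -> (17,0) [heading=0, draw]
  FD 17: (17,0) -> (34,0) [heading=0, draw]
  RT 45: heading 0 -> 315
  RT 72: heading 315 -> 243
  -- iteration 2/3 --
  FD 4: (34,0) -> (32.184,-3.564) [heading=243, draw]
  FD 17: (32.184,-3.564) -> (24.466,-18.711) [heading=243, draw]
  RT 45: heading 243 -> 198
  RT 72: heading 198 -> 126
  -- iteration 3/3 --
  FD 4: (24.466,-18.711) -> (22.115,-15.475) [heading=126, draw]
  FD 17: (22.115,-15.475) -> (12.123,-1.722) [heading=126, draw]
  RT 45: heading 126 -> 81
  RT 72: heading 81 -> 9
]
RT 90: heading 9 -> 279
RT 60: heading 279 -> 219
FD 2: (12.123,-1.722) -> (10.568,-2.98) [heading=219, draw]
LT 144: heading 219 -> 3
RT 18: heading 3 -> 345
Final: pos=(10.568,-2.98), heading=345, 8 segment(s) drawn

Answer: 10.568 -2.98 345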